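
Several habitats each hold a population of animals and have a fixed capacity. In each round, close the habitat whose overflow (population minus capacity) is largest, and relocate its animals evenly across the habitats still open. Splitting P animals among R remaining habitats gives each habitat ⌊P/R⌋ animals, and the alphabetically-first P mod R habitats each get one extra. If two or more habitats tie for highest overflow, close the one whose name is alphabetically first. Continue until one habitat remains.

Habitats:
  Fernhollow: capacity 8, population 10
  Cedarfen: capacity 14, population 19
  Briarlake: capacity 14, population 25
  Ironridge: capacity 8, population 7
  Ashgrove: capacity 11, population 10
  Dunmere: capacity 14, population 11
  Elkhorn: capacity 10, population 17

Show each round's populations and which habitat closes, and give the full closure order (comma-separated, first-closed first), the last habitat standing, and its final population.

Closure order: Briarlake, Elkhorn, Cedarfen, Fernhollow, Ashgrove, Ironridge
Last habitat: Dunmere with 99 animals

Round 1: Ashgrove=10 Briarlake=25 Cedarfen=19 Dunmere=11 Elkhorn=17 Fernhollow=10 Ironridge=7 → close Briarlake (overflow 11)
  25÷6 = 4 each, +1 to first 1
Round 2: Ashgrove=15 Cedarfen=23 Dunmere=15 Elkhorn=21 Fernhollow=14 Ironridge=11 → close Elkhorn (overflow 11)
  21÷5 = 4 each, +1 to first 1
Round 3: Ashgrove=20 Cedarfen=27 Dunmere=19 Fernhollow=18 Ironridge=15 → close Cedarfen (overflow 13)
  27÷4 = 6 each, +1 to first 3
Round 4: Ashgrove=27 Dunmere=26 Fernhollow=25 Ironridge=21 → close Fernhollow (overflow 17)
  25÷3 = 8 each, +1 to first 1
Round 5: Ashgrove=36 Dunmere=34 Ironridge=29 → close Ashgrove (overflow 25)
  36÷2 = 18 each, +1 to first 0
Round 6: Dunmere=52 Ironridge=47 → close Ironridge (overflow 39)
  47÷1 = 47 each, +1 to first 0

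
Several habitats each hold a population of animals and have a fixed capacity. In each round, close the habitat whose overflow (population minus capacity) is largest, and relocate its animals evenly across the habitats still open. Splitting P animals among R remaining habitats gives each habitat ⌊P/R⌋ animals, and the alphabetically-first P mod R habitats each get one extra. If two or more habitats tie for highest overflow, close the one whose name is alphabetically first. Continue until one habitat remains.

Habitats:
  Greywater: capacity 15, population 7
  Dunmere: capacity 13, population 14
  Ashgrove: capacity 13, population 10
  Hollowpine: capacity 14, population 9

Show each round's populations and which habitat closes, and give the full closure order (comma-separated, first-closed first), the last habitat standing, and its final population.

Round 1: Ashgrove=10 Dunmere=14 Greywater=7 Hollowpine=9 → close Dunmere (overflow 1)
  14÷3 = 4 each, +1 to first 2
Round 2: Ashgrove=15 Greywater=12 Hollowpine=13 → close Ashgrove (overflow 2)
  15÷2 = 7 each, +1 to first 1
Round 3: Greywater=20 Hollowpine=20 → close Hollowpine (overflow 6)
  20÷1 = 20 each, +1 to first 0

Closure order: Dunmere, Ashgrove, Hollowpine
Last habitat: Greywater with 40 animals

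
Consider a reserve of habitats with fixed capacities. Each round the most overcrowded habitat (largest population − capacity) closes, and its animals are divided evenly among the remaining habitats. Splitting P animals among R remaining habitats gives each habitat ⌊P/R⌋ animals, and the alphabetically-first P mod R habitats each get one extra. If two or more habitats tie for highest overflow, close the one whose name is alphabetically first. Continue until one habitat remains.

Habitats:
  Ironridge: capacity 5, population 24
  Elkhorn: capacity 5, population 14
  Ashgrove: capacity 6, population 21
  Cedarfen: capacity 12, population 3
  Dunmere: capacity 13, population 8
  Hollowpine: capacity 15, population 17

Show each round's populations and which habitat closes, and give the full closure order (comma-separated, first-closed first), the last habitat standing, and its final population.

Closure order: Ironridge, Ashgrove, Elkhorn, Hollowpine, Dunmere
Last habitat: Cedarfen with 87 animals

Round 1: Ashgrove=21 Cedarfen=3 Dunmere=8 Elkhorn=14 Hollowpine=17 Ironridge=24 → close Ironridge (overflow 19)
  24÷5 = 4 each, +1 to first 4
Round 2: Ashgrove=26 Cedarfen=8 Dunmere=13 Elkhorn=19 Hollowpine=21 → close Ashgrove (overflow 20)
  26÷4 = 6 each, +1 to first 2
Round 3: Cedarfen=15 Dunmere=20 Elkhorn=25 Hollowpine=27 → close Elkhorn (overflow 20)
  25÷3 = 8 each, +1 to first 1
Round 4: Cedarfen=24 Dunmere=28 Hollowpine=35 → close Hollowpine (overflow 20)
  35÷2 = 17 each, +1 to first 1
Round 5: Cedarfen=42 Dunmere=45 → close Dunmere (overflow 32)
  45÷1 = 45 each, +1 to first 0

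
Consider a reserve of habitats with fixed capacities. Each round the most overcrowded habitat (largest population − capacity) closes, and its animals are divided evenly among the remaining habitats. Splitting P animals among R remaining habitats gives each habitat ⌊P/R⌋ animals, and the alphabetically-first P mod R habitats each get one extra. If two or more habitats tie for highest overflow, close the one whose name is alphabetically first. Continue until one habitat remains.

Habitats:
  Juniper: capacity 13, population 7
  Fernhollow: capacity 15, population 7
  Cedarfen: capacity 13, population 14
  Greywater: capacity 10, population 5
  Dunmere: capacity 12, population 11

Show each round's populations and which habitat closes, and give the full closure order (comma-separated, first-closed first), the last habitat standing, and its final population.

Closure order: Cedarfen, Dunmere, Greywater, Fernhollow
Last habitat: Juniper with 44 animals

Round 1: Cedarfen=14 Dunmere=11 Fernhollow=7 Greywater=5 Juniper=7 → close Cedarfen (overflow 1)
  14÷4 = 3 each, +1 to first 2
Round 2: Dunmere=15 Fernhollow=11 Greywater=8 Juniper=10 → close Dunmere (overflow 3)
  15÷3 = 5 each, +1 to first 0
Round 3: Fernhollow=16 Greywater=13 Juniper=15 → close Greywater (overflow 3)
  13÷2 = 6 each, +1 to first 1
Round 4: Fernhollow=23 Juniper=21 → close Fernhollow (overflow 8)
  23÷1 = 23 each, +1 to first 0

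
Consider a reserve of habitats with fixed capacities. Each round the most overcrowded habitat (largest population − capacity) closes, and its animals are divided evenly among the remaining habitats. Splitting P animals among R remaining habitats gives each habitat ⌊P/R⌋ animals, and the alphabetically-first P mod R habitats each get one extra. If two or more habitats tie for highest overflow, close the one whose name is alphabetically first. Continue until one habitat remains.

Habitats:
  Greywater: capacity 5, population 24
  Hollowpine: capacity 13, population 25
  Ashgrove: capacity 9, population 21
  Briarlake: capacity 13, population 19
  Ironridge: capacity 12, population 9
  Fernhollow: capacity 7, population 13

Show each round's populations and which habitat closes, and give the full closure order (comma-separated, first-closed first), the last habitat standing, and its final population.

Closure order: Greywater, Ashgrove, Hollowpine, Briarlake, Fernhollow
Last habitat: Ironridge with 111 animals

Round 1: Ashgrove=21 Briarlake=19 Fernhollow=13 Greywater=24 Hollowpine=25 Ironridge=9 → close Greywater (overflow 19)
  24÷5 = 4 each, +1 to first 4
Round 2: Ashgrove=26 Briarlake=24 Fernhollow=18 Hollowpine=30 Ironridge=13 → close Ashgrove (overflow 17)
  26÷4 = 6 each, +1 to first 2
Round 3: Briarlake=31 Fernhollow=25 Hollowpine=36 Ironridge=19 → close Hollowpine (overflow 23)
  36÷3 = 12 each, +1 to first 0
Round 4: Briarlake=43 Fernhollow=37 Ironridge=31 → close Briarlake (overflow 30)
  43÷2 = 21 each, +1 to first 1
Round 5: Fernhollow=59 Ironridge=52 → close Fernhollow (overflow 52)
  59÷1 = 59 each, +1 to first 0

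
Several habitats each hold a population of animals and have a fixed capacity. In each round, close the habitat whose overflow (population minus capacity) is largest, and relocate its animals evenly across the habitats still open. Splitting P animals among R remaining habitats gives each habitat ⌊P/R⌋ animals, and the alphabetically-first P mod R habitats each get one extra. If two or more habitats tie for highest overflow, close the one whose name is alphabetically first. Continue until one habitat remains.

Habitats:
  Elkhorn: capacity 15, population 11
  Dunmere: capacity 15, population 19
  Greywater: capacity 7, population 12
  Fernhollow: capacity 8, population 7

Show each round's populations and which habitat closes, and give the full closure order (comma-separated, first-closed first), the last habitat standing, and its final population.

Round 1: Dunmere=19 Elkhorn=11 Fernhollow=7 Greywater=12 → close Greywater (overflow 5)
  12÷3 = 4 each, +1 to first 0
Round 2: Dunmere=23 Elkhorn=15 Fernhollow=11 → close Dunmere (overflow 8)
  23÷2 = 11 each, +1 to first 1
Round 3: Elkhorn=27 Fernhollow=22 → close Fernhollow (overflow 14)
  22÷1 = 22 each, +1 to first 0

Closure order: Greywater, Dunmere, Fernhollow
Last habitat: Elkhorn with 49 animals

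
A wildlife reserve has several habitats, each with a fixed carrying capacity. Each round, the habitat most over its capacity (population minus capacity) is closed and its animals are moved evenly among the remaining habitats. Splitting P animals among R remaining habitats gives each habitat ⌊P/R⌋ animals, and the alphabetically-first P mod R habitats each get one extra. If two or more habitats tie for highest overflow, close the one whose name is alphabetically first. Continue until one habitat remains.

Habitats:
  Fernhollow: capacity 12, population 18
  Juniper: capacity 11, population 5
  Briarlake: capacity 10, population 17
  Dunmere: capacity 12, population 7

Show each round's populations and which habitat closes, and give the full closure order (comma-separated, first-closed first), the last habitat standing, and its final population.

Round 1: Briarlake=17 Dunmere=7 Fernhollow=18 Juniper=5 → close Briarlake (overflow 7)
  17÷3 = 5 each, +1 to first 2
Round 2: Dunmere=13 Fernhollow=24 Juniper=10 → close Fernhollow (overflow 12)
  24÷2 = 12 each, +1 to first 0
Round 3: Dunmere=25 Juniper=22 → close Dunmere (overflow 13)
  25÷1 = 25 each, +1 to first 0

Closure order: Briarlake, Fernhollow, Dunmere
Last habitat: Juniper with 47 animals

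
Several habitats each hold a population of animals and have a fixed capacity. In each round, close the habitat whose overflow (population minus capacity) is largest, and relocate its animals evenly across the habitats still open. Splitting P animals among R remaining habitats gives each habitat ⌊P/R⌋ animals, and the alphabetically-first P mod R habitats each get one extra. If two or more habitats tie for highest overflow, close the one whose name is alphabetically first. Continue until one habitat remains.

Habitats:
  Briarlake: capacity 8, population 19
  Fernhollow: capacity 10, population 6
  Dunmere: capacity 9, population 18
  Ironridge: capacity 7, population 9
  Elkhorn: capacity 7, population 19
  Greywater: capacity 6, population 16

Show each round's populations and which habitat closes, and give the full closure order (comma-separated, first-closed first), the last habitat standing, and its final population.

Closure order: Elkhorn, Briarlake, Greywater, Dunmere, Ironridge
Last habitat: Fernhollow with 87 animals

Round 1: Briarlake=19 Dunmere=18 Elkhorn=19 Fernhollow=6 Greywater=16 Ironridge=9 → close Elkhorn (overflow 12)
  19÷5 = 3 each, +1 to first 4
Round 2: Briarlake=23 Dunmere=22 Fernhollow=10 Greywater=20 Ironridge=12 → close Briarlake (overflow 15)
  23÷4 = 5 each, +1 to first 3
Round 3: Dunmere=28 Fernhollow=16 Greywater=26 Ironridge=17 → close Greywater (overflow 20)
  26÷3 = 8 each, +1 to first 2
Round 4: Dunmere=37 Fernhollow=25 Ironridge=25 → close Dunmere (overflow 28)
  37÷2 = 18 each, +1 to first 1
Round 5: Fernhollow=44 Ironridge=43 → close Ironridge (overflow 36)
  43÷1 = 43 each, +1 to first 0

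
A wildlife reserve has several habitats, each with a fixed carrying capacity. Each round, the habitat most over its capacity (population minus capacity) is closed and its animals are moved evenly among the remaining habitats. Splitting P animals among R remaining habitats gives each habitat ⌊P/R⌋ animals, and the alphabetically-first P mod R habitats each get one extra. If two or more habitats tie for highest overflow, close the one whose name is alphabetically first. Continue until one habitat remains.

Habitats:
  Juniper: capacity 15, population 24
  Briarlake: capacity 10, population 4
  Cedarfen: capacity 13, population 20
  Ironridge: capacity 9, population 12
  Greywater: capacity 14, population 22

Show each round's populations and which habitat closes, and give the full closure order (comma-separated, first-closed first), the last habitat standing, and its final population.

Closure order: Juniper, Greywater, Cedarfen, Ironridge
Last habitat: Briarlake with 82 animals

Round 1: Briarlake=4 Cedarfen=20 Greywater=22 Ironridge=12 Juniper=24 → close Juniper (overflow 9)
  24÷4 = 6 each, +1 to first 0
Round 2: Briarlake=10 Cedarfen=26 Greywater=28 Ironridge=18 → close Greywater (overflow 14)
  28÷3 = 9 each, +1 to first 1
Round 3: Briarlake=20 Cedarfen=35 Ironridge=27 → close Cedarfen (overflow 22)
  35÷2 = 17 each, +1 to first 1
Round 4: Briarlake=38 Ironridge=44 → close Ironridge (overflow 35)
  44÷1 = 44 each, +1 to first 0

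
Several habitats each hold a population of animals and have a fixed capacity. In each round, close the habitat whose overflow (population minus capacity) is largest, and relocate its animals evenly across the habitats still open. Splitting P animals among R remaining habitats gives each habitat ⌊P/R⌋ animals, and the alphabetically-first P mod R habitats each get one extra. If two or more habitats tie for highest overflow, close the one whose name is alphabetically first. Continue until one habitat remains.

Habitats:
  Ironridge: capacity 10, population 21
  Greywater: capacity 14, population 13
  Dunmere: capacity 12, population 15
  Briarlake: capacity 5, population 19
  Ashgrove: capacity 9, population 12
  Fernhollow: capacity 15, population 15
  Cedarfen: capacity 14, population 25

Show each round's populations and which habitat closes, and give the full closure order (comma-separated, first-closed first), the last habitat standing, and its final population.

Round 1: Ashgrove=12 Briarlake=19 Cedarfen=25 Dunmere=15 Fernhollow=15 Greywater=13 Ironridge=21 → close Briarlake (overflow 14)
  19÷6 = 3 each, +1 to first 1
Round 2: Ashgrove=16 Cedarfen=28 Dunmere=18 Fernhollow=18 Greywater=16 Ironridge=24 → close Cedarfen (overflow 14)
  28÷5 = 5 each, +1 to first 3
Round 3: Ashgrove=22 Dunmere=24 Fernhollow=24 Greywater=21 Ironridge=29 → close Ironridge (overflow 19)
  29÷4 = 7 each, +1 to first 1
Round 4: Ashgrove=30 Dunmere=31 Fernhollow=31 Greywater=28 → close Ashgrove (overflow 21)
  30÷3 = 10 each, +1 to first 0
Round 5: Dunmere=41 Fernhollow=41 Greywater=38 → close Dunmere (overflow 29)
  41÷2 = 20 each, +1 to first 1
Round 6: Fernhollow=62 Greywater=58 → close Fernhollow (overflow 47)
  62÷1 = 62 each, +1 to first 0

Closure order: Briarlake, Cedarfen, Ironridge, Ashgrove, Dunmere, Fernhollow
Last habitat: Greywater with 120 animals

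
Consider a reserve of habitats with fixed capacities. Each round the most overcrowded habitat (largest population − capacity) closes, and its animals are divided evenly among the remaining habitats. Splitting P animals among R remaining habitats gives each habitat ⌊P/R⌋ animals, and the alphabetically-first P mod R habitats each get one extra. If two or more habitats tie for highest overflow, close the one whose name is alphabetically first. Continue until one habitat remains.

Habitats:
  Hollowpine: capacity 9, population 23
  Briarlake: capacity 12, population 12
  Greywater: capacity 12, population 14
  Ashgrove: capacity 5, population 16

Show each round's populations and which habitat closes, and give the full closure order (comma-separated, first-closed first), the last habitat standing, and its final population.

Round 1: Ashgrove=16 Briarlake=12 Greywater=14 Hollowpine=23 → close Hollowpine (overflow 14)
  23÷3 = 7 each, +1 to first 2
Round 2: Ashgrove=24 Briarlake=20 Greywater=21 → close Ashgrove (overflow 19)
  24÷2 = 12 each, +1 to first 0
Round 3: Briarlake=32 Greywater=33 → close Greywater (overflow 21)
  33÷1 = 33 each, +1 to first 0

Closure order: Hollowpine, Ashgrove, Greywater
Last habitat: Briarlake with 65 animals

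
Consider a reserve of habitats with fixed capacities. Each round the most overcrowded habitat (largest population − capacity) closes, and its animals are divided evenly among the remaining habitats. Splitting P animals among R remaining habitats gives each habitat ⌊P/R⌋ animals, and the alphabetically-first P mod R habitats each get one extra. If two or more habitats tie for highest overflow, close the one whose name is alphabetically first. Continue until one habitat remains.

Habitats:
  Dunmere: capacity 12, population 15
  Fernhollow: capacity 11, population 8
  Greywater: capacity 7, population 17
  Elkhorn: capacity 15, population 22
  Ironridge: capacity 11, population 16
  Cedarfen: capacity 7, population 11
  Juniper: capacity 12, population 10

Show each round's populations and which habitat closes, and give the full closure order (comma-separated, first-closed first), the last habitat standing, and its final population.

Round 1: Cedarfen=11 Dunmere=15 Elkhorn=22 Fernhollow=8 Greywater=17 Ironridge=16 Juniper=10 → close Greywater (overflow 10)
  17÷6 = 2 each, +1 to first 5
Round 2: Cedarfen=14 Dunmere=18 Elkhorn=25 Fernhollow=11 Ironridge=19 Juniper=12 → close Elkhorn (overflow 10)
  25÷5 = 5 each, +1 to first 0
Round 3: Cedarfen=19 Dunmere=23 Fernhollow=16 Ironridge=24 Juniper=17 → close Ironridge (overflow 13)
  24÷4 = 6 each, +1 to first 0
Round 4: Cedarfen=25 Dunmere=29 Fernhollow=22 Juniper=23 → close Cedarfen (overflow 18)
  25÷3 = 8 each, +1 to first 1
Round 5: Dunmere=38 Fernhollow=30 Juniper=31 → close Dunmere (overflow 26)
  38÷2 = 19 each, +1 to first 0
Round 6: Fernhollow=49 Juniper=50 → close Fernhollow (overflow 38)
  49÷1 = 49 each, +1 to first 0

Closure order: Greywater, Elkhorn, Ironridge, Cedarfen, Dunmere, Fernhollow
Last habitat: Juniper with 99 animals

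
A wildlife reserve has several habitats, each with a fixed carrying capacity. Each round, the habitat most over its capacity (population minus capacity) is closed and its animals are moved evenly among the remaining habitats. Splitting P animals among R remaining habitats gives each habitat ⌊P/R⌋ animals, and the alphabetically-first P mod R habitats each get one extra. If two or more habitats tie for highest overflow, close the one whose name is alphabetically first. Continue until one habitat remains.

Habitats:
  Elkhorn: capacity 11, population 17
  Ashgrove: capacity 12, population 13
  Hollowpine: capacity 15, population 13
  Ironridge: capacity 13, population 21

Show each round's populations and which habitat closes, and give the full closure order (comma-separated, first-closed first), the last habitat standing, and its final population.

Closure order: Ironridge, Elkhorn, Ashgrove
Last habitat: Hollowpine with 64 animals

Round 1: Ashgrove=13 Elkhorn=17 Hollowpine=13 Ironridge=21 → close Ironridge (overflow 8)
  21÷3 = 7 each, +1 to first 0
Round 2: Ashgrove=20 Elkhorn=24 Hollowpine=20 → close Elkhorn (overflow 13)
  24÷2 = 12 each, +1 to first 0
Round 3: Ashgrove=32 Hollowpine=32 → close Ashgrove (overflow 20)
  32÷1 = 32 each, +1 to first 0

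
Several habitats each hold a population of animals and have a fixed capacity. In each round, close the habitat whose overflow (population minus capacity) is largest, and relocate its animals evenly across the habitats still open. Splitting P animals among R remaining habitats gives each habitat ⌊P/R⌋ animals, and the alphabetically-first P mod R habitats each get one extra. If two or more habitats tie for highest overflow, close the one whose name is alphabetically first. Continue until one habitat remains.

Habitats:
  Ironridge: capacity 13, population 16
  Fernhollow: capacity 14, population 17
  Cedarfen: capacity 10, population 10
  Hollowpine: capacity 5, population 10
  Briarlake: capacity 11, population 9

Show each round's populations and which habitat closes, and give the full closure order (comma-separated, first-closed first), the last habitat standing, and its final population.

Closure order: Hollowpine, Fernhollow, Ironridge, Cedarfen
Last habitat: Briarlake with 62 animals

Round 1: Briarlake=9 Cedarfen=10 Fernhollow=17 Hollowpine=10 Ironridge=16 → close Hollowpine (overflow 5)
  10÷4 = 2 each, +1 to first 2
Round 2: Briarlake=12 Cedarfen=13 Fernhollow=19 Ironridge=18 → close Fernhollow (overflow 5)
  19÷3 = 6 each, +1 to first 1
Round 3: Briarlake=19 Cedarfen=19 Ironridge=24 → close Ironridge (overflow 11)
  24÷2 = 12 each, +1 to first 0
Round 4: Briarlake=31 Cedarfen=31 → close Cedarfen (overflow 21)
  31÷1 = 31 each, +1 to first 0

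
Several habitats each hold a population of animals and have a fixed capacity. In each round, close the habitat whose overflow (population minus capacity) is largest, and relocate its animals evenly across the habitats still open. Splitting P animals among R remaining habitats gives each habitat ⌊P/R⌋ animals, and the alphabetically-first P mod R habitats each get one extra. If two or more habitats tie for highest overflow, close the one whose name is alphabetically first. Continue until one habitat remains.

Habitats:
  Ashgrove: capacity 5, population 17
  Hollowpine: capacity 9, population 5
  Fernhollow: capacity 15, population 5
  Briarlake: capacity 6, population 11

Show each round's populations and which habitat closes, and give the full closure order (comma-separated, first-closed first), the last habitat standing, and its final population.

Closure order: Ashgrove, Briarlake, Hollowpine
Last habitat: Fernhollow with 38 animals

Round 1: Ashgrove=17 Briarlake=11 Fernhollow=5 Hollowpine=5 → close Ashgrove (overflow 12)
  17÷3 = 5 each, +1 to first 2
Round 2: Briarlake=17 Fernhollow=11 Hollowpine=10 → close Briarlake (overflow 11)
  17÷2 = 8 each, +1 to first 1
Round 3: Fernhollow=20 Hollowpine=18 → close Hollowpine (overflow 9)
  18÷1 = 18 each, +1 to first 0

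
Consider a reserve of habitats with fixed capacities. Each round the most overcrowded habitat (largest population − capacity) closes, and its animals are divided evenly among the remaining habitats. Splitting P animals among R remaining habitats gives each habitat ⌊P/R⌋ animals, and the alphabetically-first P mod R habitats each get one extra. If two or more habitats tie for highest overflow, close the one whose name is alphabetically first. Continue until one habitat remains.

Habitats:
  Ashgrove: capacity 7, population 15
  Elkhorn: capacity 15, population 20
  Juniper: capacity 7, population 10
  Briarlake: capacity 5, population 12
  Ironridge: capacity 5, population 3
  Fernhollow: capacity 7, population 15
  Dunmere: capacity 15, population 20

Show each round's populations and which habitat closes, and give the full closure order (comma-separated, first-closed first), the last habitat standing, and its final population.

Closure order: Ashgrove, Briarlake, Fernhollow, Dunmere, Elkhorn, Juniper
Last habitat: Ironridge with 95 animals

Round 1: Ashgrove=15 Briarlake=12 Dunmere=20 Elkhorn=20 Fernhollow=15 Ironridge=3 Juniper=10 → close Ashgrove (overflow 8)
  15÷6 = 2 each, +1 to first 3
Round 2: Briarlake=15 Dunmere=23 Elkhorn=23 Fernhollow=17 Ironridge=5 Juniper=12 → close Briarlake (overflow 10)
  15÷5 = 3 each, +1 to first 0
Round 3: Dunmere=26 Elkhorn=26 Fernhollow=20 Ironridge=8 Juniper=15 → close Fernhollow (overflow 13)
  20÷4 = 5 each, +1 to first 0
Round 4: Dunmere=31 Elkhorn=31 Ironridge=13 Juniper=20 → close Dunmere (overflow 16)
  31÷3 = 10 each, +1 to first 1
Round 5: Elkhorn=42 Ironridge=23 Juniper=30 → close Elkhorn (overflow 27)
  42÷2 = 21 each, +1 to first 0
Round 6: Ironridge=44 Juniper=51 → close Juniper (overflow 44)
  51÷1 = 51 each, +1 to first 0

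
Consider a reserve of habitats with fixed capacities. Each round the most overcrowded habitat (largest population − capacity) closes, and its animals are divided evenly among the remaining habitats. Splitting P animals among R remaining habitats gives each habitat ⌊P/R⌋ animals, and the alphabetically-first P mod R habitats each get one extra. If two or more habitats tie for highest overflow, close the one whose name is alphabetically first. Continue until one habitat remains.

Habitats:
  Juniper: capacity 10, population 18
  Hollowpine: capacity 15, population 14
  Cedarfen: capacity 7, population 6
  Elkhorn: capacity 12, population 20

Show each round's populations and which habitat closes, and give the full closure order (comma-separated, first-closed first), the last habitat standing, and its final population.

Closure order: Elkhorn, Juniper, Cedarfen
Last habitat: Hollowpine with 58 animals

Round 1: Cedarfen=6 Elkhorn=20 Hollowpine=14 Juniper=18 → close Elkhorn (overflow 8)
  20÷3 = 6 each, +1 to first 2
Round 2: Cedarfen=13 Hollowpine=21 Juniper=24 → close Juniper (overflow 14)
  24÷2 = 12 each, +1 to first 0
Round 3: Cedarfen=25 Hollowpine=33 → close Cedarfen (overflow 18)
  25÷1 = 25 each, +1 to first 0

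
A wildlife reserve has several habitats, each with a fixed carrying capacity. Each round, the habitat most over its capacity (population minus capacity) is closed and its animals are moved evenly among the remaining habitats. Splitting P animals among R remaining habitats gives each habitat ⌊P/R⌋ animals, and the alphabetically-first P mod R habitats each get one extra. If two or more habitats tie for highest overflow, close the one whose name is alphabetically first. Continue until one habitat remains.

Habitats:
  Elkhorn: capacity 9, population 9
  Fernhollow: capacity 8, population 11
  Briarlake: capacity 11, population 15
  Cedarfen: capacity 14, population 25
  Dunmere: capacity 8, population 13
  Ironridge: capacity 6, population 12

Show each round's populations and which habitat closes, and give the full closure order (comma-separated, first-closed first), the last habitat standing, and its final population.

Round 1: Briarlake=15 Cedarfen=25 Dunmere=13 Elkhorn=9 Fernhollow=11 Ironridge=12 → close Cedarfen (overflow 11)
  25÷5 = 5 each, +1 to first 0
Round 2: Briarlake=20 Dunmere=18 Elkhorn=14 Fernhollow=16 Ironridge=17 → close Ironridge (overflow 11)
  17÷4 = 4 each, +1 to first 1
Round 3: Briarlake=25 Dunmere=22 Elkhorn=18 Fernhollow=20 → close Briarlake (overflow 14)
  25÷3 = 8 each, +1 to first 1
Round 4: Dunmere=31 Elkhorn=26 Fernhollow=28 → close Dunmere (overflow 23)
  31÷2 = 15 each, +1 to first 1
Round 5: Elkhorn=42 Fernhollow=43 → close Fernhollow (overflow 35)
  43÷1 = 43 each, +1 to first 0

Closure order: Cedarfen, Ironridge, Briarlake, Dunmere, Fernhollow
Last habitat: Elkhorn with 85 animals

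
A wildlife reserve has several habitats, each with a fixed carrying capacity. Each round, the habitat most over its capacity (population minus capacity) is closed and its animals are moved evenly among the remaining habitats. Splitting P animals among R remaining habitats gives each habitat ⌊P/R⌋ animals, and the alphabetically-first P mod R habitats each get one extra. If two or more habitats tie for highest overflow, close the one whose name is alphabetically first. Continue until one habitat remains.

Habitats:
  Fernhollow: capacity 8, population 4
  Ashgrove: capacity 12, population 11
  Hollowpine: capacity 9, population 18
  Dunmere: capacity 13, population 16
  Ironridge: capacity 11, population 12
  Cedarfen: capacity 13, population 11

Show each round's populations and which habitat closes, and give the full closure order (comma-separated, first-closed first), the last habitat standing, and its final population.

Closure order: Hollowpine, Dunmere, Ironridge, Ashgrove, Cedarfen
Last habitat: Fernhollow with 72 animals

Round 1: Ashgrove=11 Cedarfen=11 Dunmere=16 Fernhollow=4 Hollowpine=18 Ironridge=12 → close Hollowpine (overflow 9)
  18÷5 = 3 each, +1 to first 3
Round 2: Ashgrove=15 Cedarfen=15 Dunmere=20 Fernhollow=7 Ironridge=15 → close Dunmere (overflow 7)
  20÷4 = 5 each, +1 to first 0
Round 3: Ashgrove=20 Cedarfen=20 Fernhollow=12 Ironridge=20 → close Ironridge (overflow 9)
  20÷3 = 6 each, +1 to first 2
Round 4: Ashgrove=27 Cedarfen=27 Fernhollow=18 → close Ashgrove (overflow 15)
  27÷2 = 13 each, +1 to first 1
Round 5: Cedarfen=41 Fernhollow=31 → close Cedarfen (overflow 28)
  41÷1 = 41 each, +1 to first 0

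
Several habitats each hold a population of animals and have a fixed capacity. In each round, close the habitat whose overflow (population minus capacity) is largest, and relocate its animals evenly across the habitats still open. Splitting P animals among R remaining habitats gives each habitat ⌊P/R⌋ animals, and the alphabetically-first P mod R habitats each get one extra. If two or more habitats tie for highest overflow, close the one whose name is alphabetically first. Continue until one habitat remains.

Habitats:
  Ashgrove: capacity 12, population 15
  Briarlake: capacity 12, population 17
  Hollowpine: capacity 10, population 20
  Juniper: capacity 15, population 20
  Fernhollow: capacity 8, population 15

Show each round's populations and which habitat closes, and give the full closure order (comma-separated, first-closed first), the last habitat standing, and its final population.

Closure order: Hollowpine, Fernhollow, Briarlake, Ashgrove
Last habitat: Juniper with 87 animals

Round 1: Ashgrove=15 Briarlake=17 Fernhollow=15 Hollowpine=20 Juniper=20 → close Hollowpine (overflow 10)
  20÷4 = 5 each, +1 to first 0
Round 2: Ashgrove=20 Briarlake=22 Fernhollow=20 Juniper=25 → close Fernhollow (overflow 12)
  20÷3 = 6 each, +1 to first 2
Round 3: Ashgrove=27 Briarlake=29 Juniper=31 → close Briarlake (overflow 17)
  29÷2 = 14 each, +1 to first 1
Round 4: Ashgrove=42 Juniper=45 → close Ashgrove (overflow 30)
  42÷1 = 42 each, +1 to first 0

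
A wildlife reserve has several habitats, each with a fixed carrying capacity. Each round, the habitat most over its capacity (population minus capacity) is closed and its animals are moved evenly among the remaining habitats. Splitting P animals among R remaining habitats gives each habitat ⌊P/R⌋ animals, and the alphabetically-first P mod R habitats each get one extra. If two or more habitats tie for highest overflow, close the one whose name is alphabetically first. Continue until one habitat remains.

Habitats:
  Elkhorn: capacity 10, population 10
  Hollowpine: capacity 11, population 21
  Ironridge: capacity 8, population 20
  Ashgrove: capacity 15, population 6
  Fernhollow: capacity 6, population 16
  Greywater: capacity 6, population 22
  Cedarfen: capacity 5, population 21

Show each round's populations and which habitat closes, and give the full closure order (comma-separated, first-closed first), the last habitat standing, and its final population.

Closure order: Cedarfen, Greywater, Ironridge, Fernhollow, Hollowpine, Elkhorn
Last habitat: Ashgrove with 116 animals

Round 1: Ashgrove=6 Cedarfen=21 Elkhorn=10 Fernhollow=16 Greywater=22 Hollowpine=21 Ironridge=20 → close Cedarfen (overflow 16)
  21÷6 = 3 each, +1 to first 3
Round 2: Ashgrove=10 Elkhorn=14 Fernhollow=20 Greywater=25 Hollowpine=24 Ironridge=23 → close Greywater (overflow 19)
  25÷5 = 5 each, +1 to first 0
Round 3: Ashgrove=15 Elkhorn=19 Fernhollow=25 Hollowpine=29 Ironridge=28 → close Ironridge (overflow 20)
  28÷4 = 7 each, +1 to first 0
Round 4: Ashgrove=22 Elkhorn=26 Fernhollow=32 Hollowpine=36 → close Fernhollow (overflow 26)
  32÷3 = 10 each, +1 to first 2
Round 5: Ashgrove=33 Elkhorn=37 Hollowpine=46 → close Hollowpine (overflow 35)
  46÷2 = 23 each, +1 to first 0
Round 6: Ashgrove=56 Elkhorn=60 → close Elkhorn (overflow 50)
  60÷1 = 60 each, +1 to first 0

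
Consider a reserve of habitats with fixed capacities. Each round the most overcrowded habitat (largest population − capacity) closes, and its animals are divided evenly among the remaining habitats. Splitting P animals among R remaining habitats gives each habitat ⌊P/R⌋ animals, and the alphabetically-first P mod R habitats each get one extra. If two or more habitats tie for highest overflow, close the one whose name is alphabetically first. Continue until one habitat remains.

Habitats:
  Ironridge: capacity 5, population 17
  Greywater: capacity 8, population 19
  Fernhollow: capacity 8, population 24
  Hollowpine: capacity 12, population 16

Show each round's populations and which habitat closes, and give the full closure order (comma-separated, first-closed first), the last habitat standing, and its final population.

Round 1: Fernhollow=24 Greywater=19 Hollowpine=16 Ironridge=17 → close Fernhollow (overflow 16)
  24÷3 = 8 each, +1 to first 0
Round 2: Greywater=27 Hollowpine=24 Ironridge=25 → close Ironridge (overflow 20)
  25÷2 = 12 each, +1 to first 1
Round 3: Greywater=40 Hollowpine=36 → close Greywater (overflow 32)
  40÷1 = 40 each, +1 to first 0

Closure order: Fernhollow, Ironridge, Greywater
Last habitat: Hollowpine with 76 animals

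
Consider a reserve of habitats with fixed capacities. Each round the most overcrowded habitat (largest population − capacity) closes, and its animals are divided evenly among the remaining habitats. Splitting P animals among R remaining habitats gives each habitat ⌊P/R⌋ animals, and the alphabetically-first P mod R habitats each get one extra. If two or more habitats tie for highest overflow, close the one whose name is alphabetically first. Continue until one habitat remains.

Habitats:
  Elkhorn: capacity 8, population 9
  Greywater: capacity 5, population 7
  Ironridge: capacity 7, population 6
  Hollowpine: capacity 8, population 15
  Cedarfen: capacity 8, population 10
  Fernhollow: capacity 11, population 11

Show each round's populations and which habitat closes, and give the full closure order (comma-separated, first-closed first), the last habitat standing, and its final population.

Round 1: Cedarfen=10 Elkhorn=9 Fernhollow=11 Greywater=7 Hollowpine=15 Ironridge=6 → close Hollowpine (overflow 7)
  15÷5 = 3 each, +1 to first 0
Round 2: Cedarfen=13 Elkhorn=12 Fernhollow=14 Greywater=10 Ironridge=9 → close Cedarfen (overflow 5)
  13÷4 = 3 each, +1 to first 1
Round 3: Elkhorn=16 Fernhollow=17 Greywater=13 Ironridge=12 → close Elkhorn (overflow 8)
  16÷3 = 5 each, +1 to first 1
Round 4: Fernhollow=23 Greywater=18 Ironridge=17 → close Greywater (overflow 13)
  18÷2 = 9 each, +1 to first 0
Round 5: Fernhollow=32 Ironridge=26 → close Fernhollow (overflow 21)
  32÷1 = 32 each, +1 to first 0

Closure order: Hollowpine, Cedarfen, Elkhorn, Greywater, Fernhollow
Last habitat: Ironridge with 58 animals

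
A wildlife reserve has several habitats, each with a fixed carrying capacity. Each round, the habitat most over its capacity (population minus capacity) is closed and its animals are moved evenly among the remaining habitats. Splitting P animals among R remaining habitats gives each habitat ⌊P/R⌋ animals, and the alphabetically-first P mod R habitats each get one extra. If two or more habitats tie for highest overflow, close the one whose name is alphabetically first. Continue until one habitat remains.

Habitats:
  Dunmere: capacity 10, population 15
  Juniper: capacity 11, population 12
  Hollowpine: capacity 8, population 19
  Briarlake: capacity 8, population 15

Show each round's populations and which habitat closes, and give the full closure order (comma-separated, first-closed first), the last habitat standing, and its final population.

Round 1: Briarlake=15 Dunmere=15 Hollowpine=19 Juniper=12 → close Hollowpine (overflow 11)
  19÷3 = 6 each, +1 to first 1
Round 2: Briarlake=22 Dunmere=21 Juniper=18 → close Briarlake (overflow 14)
  22÷2 = 11 each, +1 to first 0
Round 3: Dunmere=32 Juniper=29 → close Dunmere (overflow 22)
  32÷1 = 32 each, +1 to first 0

Closure order: Hollowpine, Briarlake, Dunmere
Last habitat: Juniper with 61 animals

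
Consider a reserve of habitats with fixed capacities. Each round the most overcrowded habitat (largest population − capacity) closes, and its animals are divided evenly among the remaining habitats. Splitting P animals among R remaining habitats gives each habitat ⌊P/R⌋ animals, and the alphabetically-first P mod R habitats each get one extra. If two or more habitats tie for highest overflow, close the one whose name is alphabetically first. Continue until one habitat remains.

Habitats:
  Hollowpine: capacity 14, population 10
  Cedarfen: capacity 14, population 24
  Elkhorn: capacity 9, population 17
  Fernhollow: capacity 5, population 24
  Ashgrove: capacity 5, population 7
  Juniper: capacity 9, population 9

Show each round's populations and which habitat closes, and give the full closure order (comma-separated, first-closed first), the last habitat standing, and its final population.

Closure order: Fernhollow, Cedarfen, Elkhorn, Ashgrove, Juniper
Last habitat: Hollowpine with 91 animals

Round 1: Ashgrove=7 Cedarfen=24 Elkhorn=17 Fernhollow=24 Hollowpine=10 Juniper=9 → close Fernhollow (overflow 19)
  24÷5 = 4 each, +1 to first 4
Round 2: Ashgrove=12 Cedarfen=29 Elkhorn=22 Hollowpine=15 Juniper=13 → close Cedarfen (overflow 15)
  29÷4 = 7 each, +1 to first 1
Round 3: Ashgrove=20 Elkhorn=29 Hollowpine=22 Juniper=20 → close Elkhorn (overflow 20)
  29÷3 = 9 each, +1 to first 2
Round 4: Ashgrove=30 Hollowpine=32 Juniper=29 → close Ashgrove (overflow 25)
  30÷2 = 15 each, +1 to first 0
Round 5: Hollowpine=47 Juniper=44 → close Juniper (overflow 35)
  44÷1 = 44 each, +1 to first 0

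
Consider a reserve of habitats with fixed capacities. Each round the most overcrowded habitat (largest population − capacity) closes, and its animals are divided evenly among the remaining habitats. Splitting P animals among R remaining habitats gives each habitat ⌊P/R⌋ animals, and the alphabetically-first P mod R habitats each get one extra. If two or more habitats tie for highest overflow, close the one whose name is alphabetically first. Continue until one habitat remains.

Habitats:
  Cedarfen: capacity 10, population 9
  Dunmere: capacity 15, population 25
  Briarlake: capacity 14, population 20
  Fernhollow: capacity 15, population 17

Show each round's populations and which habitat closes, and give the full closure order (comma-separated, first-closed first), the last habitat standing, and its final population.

Round 1: Briarlake=20 Cedarfen=9 Dunmere=25 Fernhollow=17 → close Dunmere (overflow 10)
  25÷3 = 8 each, +1 to first 1
Round 2: Briarlake=29 Cedarfen=17 Fernhollow=25 → close Briarlake (overflow 15)
  29÷2 = 14 each, +1 to first 1
Round 3: Cedarfen=32 Fernhollow=39 → close Fernhollow (overflow 24)
  39÷1 = 39 each, +1 to first 0

Closure order: Dunmere, Briarlake, Fernhollow
Last habitat: Cedarfen with 71 animals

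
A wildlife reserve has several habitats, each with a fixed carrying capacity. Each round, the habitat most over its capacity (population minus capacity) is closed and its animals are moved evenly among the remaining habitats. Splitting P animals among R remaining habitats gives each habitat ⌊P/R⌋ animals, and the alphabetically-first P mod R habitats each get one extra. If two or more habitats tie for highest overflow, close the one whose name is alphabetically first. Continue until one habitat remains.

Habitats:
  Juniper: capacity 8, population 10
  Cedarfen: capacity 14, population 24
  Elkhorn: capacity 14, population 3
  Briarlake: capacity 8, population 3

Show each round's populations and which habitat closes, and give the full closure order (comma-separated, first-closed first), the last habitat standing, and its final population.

Round 1: Briarlake=3 Cedarfen=24 Elkhorn=3 Juniper=10 → close Cedarfen (overflow 10)
  24÷3 = 8 each, +1 to first 0
Round 2: Briarlake=11 Elkhorn=11 Juniper=18 → close Juniper (overflow 10)
  18÷2 = 9 each, +1 to first 0
Round 3: Briarlake=20 Elkhorn=20 → close Briarlake (overflow 12)
  20÷1 = 20 each, +1 to first 0

Closure order: Cedarfen, Juniper, Briarlake
Last habitat: Elkhorn with 40 animals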